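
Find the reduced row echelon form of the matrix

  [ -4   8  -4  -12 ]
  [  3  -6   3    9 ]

[[1, -2, 1, 3], [0, 0, 0, 0]]

ρ1 -> -1/4·ρ1
  [ 1  -2  1  3 ]
  [ 3  -6  3  9 ]
ρ2 -> ρ2 − 3·ρ1
  [ 1  -2  1  3 ]
  [ 0   0  0  0 ]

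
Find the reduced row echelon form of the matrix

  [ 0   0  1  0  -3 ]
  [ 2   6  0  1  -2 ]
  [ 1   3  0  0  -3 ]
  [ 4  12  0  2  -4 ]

[[1, 3, 0, 0, -3], [0, 0, 1, 0, -3], [0, 0, 0, 1, 4], [0, 0, 0, 0, 0]]

r1 ↔ r2
  [ 2   6  0  1  -2 ]
  [ 0   0  1  0  -3 ]
  [ 1   3  0  0  -3 ]
  [ 4  12  0  2  -4 ]
r1 := 1/2·r1
  [ 1   3  0  1/2  -1 ]
  [ 0   0  1    0  -3 ]
  [ 1   3  0    0  -3 ]
  [ 4  12  0    2  -4 ]
r3 := r3 − r1
  [ 1   3  0   1/2  -1 ]
  [ 0   0  1     0  -3 ]
  [ 0   0  0  -1/2  -2 ]
  [ 4  12  0     2  -4 ]
r4 := r4 − 4·r1
  [ 1  3  0   1/2  -1 ]
  [ 0  0  1     0  -3 ]
  [ 0  0  0  -1/2  -2 ]
  [ 0  0  0     0   0 ]
r3 := -2·r3
  [ 1  3  0  1/2  -1 ]
  [ 0  0  1    0  -3 ]
  [ 0  0  0    1   4 ]
  [ 0  0  0    0   0 ]
r1 := r1 − 1/2·r3
  [ 1  3  0  0  -3 ]
  [ 0  0  1  0  -3 ]
  [ 0  0  0  1   4 ]
  [ 0  0  0  0   0 ]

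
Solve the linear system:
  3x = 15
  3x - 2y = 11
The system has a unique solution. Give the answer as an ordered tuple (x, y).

(5, 2)

Form the augmented matrix and row-reduce:
  [ 3   0  |  15 ]
  [ 3  -2  |  11 ]
R1 := 1/3·R1
  [ 1   0  |   5 ]
  [ 3  -2  |  11 ]
R2 := R2 − 3·R1
  [ 1   0  |   5 ]
  [ 0  -2  |  -4 ]
R2 := -1/2·R2
  [ 1  0  |  5 ]
  [ 0  1  |  2 ]
Reading off the last column: x = 5, y = 2.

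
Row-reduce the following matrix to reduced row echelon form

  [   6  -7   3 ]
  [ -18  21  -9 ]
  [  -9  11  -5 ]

Multiply R1 by 1/6.
  [   1  -7/6  1/2 ]
  [ -18    21   -9 ]
  [  -9    11   -5 ]
Add 18 times R1 to R2.
  [  1  -7/6  1/2 ]
  [  0     0    0 ]
  [ -9    11   -5 ]
Add 9 times R1 to R3.
  [ 1  -7/6   1/2 ]
  [ 0     0     0 ]
  [ 0   1/2  -1/2 ]
Swap R2 and R3.
  [ 1  -7/6   1/2 ]
  [ 0   1/2  -1/2 ]
  [ 0     0     0 ]
Multiply R2 by 2.
  [ 1  -7/6  1/2 ]
  [ 0     1   -1 ]
  [ 0     0    0 ]
Add 7/6 times R2 to R1.
  [ 1  0  -2/3 ]
  [ 0  1    -1 ]
  [ 0  0     0 ]

[[1, 0, -2/3], [0, 1, -1], [0, 0, 0]]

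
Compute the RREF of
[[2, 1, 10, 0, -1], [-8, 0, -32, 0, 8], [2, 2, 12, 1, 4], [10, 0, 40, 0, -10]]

[[1, 0, 4, 0, -1], [0, 1, 2, 0, 1], [0, 0, 0, 1, 4], [0, 0, 0, 0, 0]]

R1 → 1/2·R1
  [  1  1/2    5  0  -1/2 ]
  [ -8    0  -32  0     8 ]
  [  2    2   12  1     4 ]
  [ 10    0   40  0   -10 ]
R2 → R2 + 8·R1
  [  1  1/2   5  0  -1/2 ]
  [  0    4   8  0     4 ]
  [  2    2  12  1     4 ]
  [ 10    0  40  0   -10 ]
R3 → R3 − 2·R1
  [  1  1/2   5  0  -1/2 ]
  [  0    4   8  0     4 ]
  [  0    1   2  1     5 ]
  [ 10    0  40  0   -10 ]
R4 → R4 − 10·R1
  [ 1  1/2    5  0  -1/2 ]
  [ 0    4    8  0     4 ]
  [ 0    1    2  1     5 ]
  [ 0   -5  -10  0    -5 ]
R2 → 1/4·R2
  [ 1  1/2    5  0  -1/2 ]
  [ 0    1    2  0     1 ]
  [ 0    1    2  1     5 ]
  [ 0   -5  -10  0    -5 ]
R3 → R3 − R2
  [ 1  1/2    5  0  -1/2 ]
  [ 0    1    2  0     1 ]
  [ 0    0    0  1     4 ]
  [ 0   -5  -10  0    -5 ]
R4 → R4 + 5·R2
  [ 1  1/2  5  0  -1/2 ]
  [ 0    1  2  0     1 ]
  [ 0    0  0  1     4 ]
  [ 0    0  0  0     0 ]
R1 → R1 − 1/2·R2
  [ 1  0  4  0  -1 ]
  [ 0  1  2  0   1 ]
  [ 0  0  0  1   4 ]
  [ 0  0  0  0   0 ]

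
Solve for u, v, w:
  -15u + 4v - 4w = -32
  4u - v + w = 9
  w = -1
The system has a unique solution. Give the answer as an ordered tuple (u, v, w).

(4, 6, -1)

Form the augmented matrix and row-reduce:
  [ -15   4  -4  |  -32 ]
  [   4  -1   1  |    9 ]
  [   0   0   1  |   -1 ]
r1 -> -1/15·r1
  [ 1  -4/15  4/15  |  32/15 ]
  [ 4     -1     1  |      9 ]
  [ 0      0     1  |     -1 ]
r2 -> r2 − 4·r1
  [ 1  -4/15   4/15  |  32/15 ]
  [ 0   1/15  -1/15  |   7/15 ]
  [ 0      0      1  |     -1 ]
r2 -> 15·r2
  [ 1  -4/15  4/15  |  32/15 ]
  [ 0      1    -1  |      7 ]
  [ 0      0     1  |     -1 ]
r2 -> r2 + r3
  [ 1  -4/15  4/15  |  32/15 ]
  [ 0      1     0  |      6 ]
  [ 0      0     1  |     -1 ]
r1 -> r1 − 4/15·r3
  [ 1  -4/15  0  |  12/5 ]
  [ 0      1  0  |     6 ]
  [ 0      0  1  |    -1 ]
r1 -> r1 + 4/15·r2
  [ 1  0  0  |   4 ]
  [ 0  1  0  |   6 ]
  [ 0  0  1  |  -1 ]
Reading off the last column: u = 4, v = 6, w = -1.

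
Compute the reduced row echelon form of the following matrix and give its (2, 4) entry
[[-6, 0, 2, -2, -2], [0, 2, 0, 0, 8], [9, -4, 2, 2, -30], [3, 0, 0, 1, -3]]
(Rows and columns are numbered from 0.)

r1 → -1/6·r1
  [ 1   0  -1/3  1/3  1/3 ]
  [ 0   2     0    0    8 ]
  [ 9  -4     2    2  -30 ]
  [ 3   0     0    1   -3 ]
r3 → r3 − 9·r1
  [ 1   0  -1/3  1/3  1/3 ]
  [ 0   2     0    0    8 ]
  [ 0  -4     5   -1  -33 ]
  [ 3   0     0    1   -3 ]
r4 → r4 − 3·r1
  [ 1   0  -1/3  1/3  1/3 ]
  [ 0   2     0    0    8 ]
  [ 0  -4     5   -1  -33 ]
  [ 0   0     1    0   -4 ]
r2 → 1/2·r2
  [ 1   0  -1/3  1/3  1/3 ]
  [ 0   1     0    0    4 ]
  [ 0  -4     5   -1  -33 ]
  [ 0   0     1    0   -4 ]
r3 → r3 + 4·r2
  [ 1  0  -1/3  1/3  1/3 ]
  [ 0  1     0    0    4 ]
  [ 0  0     5   -1  -17 ]
  [ 0  0     1    0   -4 ]
r3 → 1/5·r3
  [ 1  0  -1/3   1/3    1/3 ]
  [ 0  1     0     0      4 ]
  [ 0  0     1  -1/5  -17/5 ]
  [ 0  0     1     0     -4 ]
r4 → r4 − r3
  [ 1  0  -1/3   1/3    1/3 ]
  [ 0  1     0     0      4 ]
  [ 0  0     1  -1/5  -17/5 ]
  [ 0  0     0   1/5   -3/5 ]
r4 → 5·r4
  [ 1  0  -1/3   1/3    1/3 ]
  [ 0  1     0     0      4 ]
  [ 0  0     1  -1/5  -17/5 ]
  [ 0  0     0     1     -3 ]
r3 → r3 + 1/5·r4
  [ 1  0  -1/3  1/3  1/3 ]
  [ 0  1     0    0    4 ]
  [ 0  0     1    0   -4 ]
  [ 0  0     0    1   -3 ]
r1 → r1 − 1/3·r4
  [ 1  0  -1/3  0  4/3 ]
  [ 0  1     0  0    4 ]
  [ 0  0     1  0   -4 ]
  [ 0  0     0  1   -3 ]
r1 → r1 + 1/3·r3
  [ 1  0  0  0   0 ]
  [ 0  1  0  0   4 ]
  [ 0  0  1  0  -4 ]
  [ 0  0  0  1  -3 ]

-4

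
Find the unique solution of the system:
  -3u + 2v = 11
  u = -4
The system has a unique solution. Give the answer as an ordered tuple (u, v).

(-4, -1/2)

Form the augmented matrix and row-reduce:
  [ -3  2  |  11 ]
  [  1  0  |  -4 ]
R1 ← -1/3·R1
  [ 1  -2/3  |  -11/3 ]
  [ 1     0  |     -4 ]
R2 ← R2 − R1
  [ 1  -2/3  |  -11/3 ]
  [ 0   2/3  |   -1/3 ]
R2 ← 3/2·R2
  [ 1  -2/3  |  -11/3 ]
  [ 0     1  |   -1/2 ]
R1 ← R1 + 2/3·R2
  [ 1  0  |    -4 ]
  [ 0  1  |  -1/2 ]
Reading off the last column: u = -4, v = -1/2.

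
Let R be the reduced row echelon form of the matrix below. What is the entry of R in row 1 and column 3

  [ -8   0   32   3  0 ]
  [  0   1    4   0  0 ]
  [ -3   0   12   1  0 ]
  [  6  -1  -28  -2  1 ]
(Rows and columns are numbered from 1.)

ρ1 -> -1/8·ρ1
  [  1   0   -4  -3/8  0 ]
  [  0   1    4     0  0 ]
  [ -3   0   12     1  0 ]
  [  6  -1  -28    -2  1 ]
ρ3 -> ρ3 + 3·ρ1
  [ 1   0   -4  -3/8  0 ]
  [ 0   1    4     0  0 ]
  [ 0   0    0  -1/8  0 ]
  [ 6  -1  -28    -2  1 ]
ρ4 -> ρ4 − 6·ρ1
  [ 1   0  -4  -3/8  0 ]
  [ 0   1   4     0  0 ]
  [ 0   0   0  -1/8  0 ]
  [ 0  -1  -4   1/4  1 ]
ρ4 -> ρ4 + ρ2
  [ 1  0  -4  -3/8  0 ]
  [ 0  1   4     0  0 ]
  [ 0  0   0  -1/8  0 ]
  [ 0  0   0   1/4  1 ]
ρ3 -> -8·ρ3
  [ 1  0  -4  -3/8  0 ]
  [ 0  1   4     0  0 ]
  [ 0  0   0     1  0 ]
  [ 0  0   0   1/4  1 ]
ρ4 -> ρ4 − 1/4·ρ3
  [ 1  0  -4  -3/8  0 ]
  [ 0  1   4     0  0 ]
  [ 0  0   0     1  0 ]
  [ 0  0   0     0  1 ]
ρ1 -> ρ1 + 3/8·ρ3
  [ 1  0  -4  0  0 ]
  [ 0  1   4  0  0 ]
  [ 0  0   0  1  0 ]
  [ 0  0   0  0  1 ]

-4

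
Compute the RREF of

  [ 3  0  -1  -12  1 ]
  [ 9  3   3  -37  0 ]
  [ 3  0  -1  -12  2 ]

[[1, 0, -1/3, -4, 0], [0, 1, 2, -1/3, 0], [0, 0, 0, 0, 1]]

r1 := 1/3·r1
  [ 1  0  -1/3   -4  1/3 ]
  [ 9  3     3  -37    0 ]
  [ 3  0    -1  -12    2 ]
r2 := r2 − 9·r1
  [ 1  0  -1/3   -4  1/3 ]
  [ 0  3     6   -1   -3 ]
  [ 3  0    -1  -12    2 ]
r3 := r3 − 3·r1
  [ 1  0  -1/3  -4  1/3 ]
  [ 0  3     6  -1   -3 ]
  [ 0  0     0   0    1 ]
r2 := 1/3·r2
  [ 1  0  -1/3    -4  1/3 ]
  [ 0  1     2  -1/3   -1 ]
  [ 0  0     0     0    1 ]
r2 := r2 + r3
  [ 1  0  -1/3    -4  1/3 ]
  [ 0  1     2  -1/3    0 ]
  [ 0  0     0     0    1 ]
r1 := r1 − 1/3·r3
  [ 1  0  -1/3    -4  0 ]
  [ 0  1     2  -1/3  0 ]
  [ 0  0     0     0  1 ]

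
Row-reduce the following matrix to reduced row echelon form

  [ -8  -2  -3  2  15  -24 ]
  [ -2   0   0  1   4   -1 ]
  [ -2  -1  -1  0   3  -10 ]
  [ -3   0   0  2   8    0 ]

[[1, 0, 0, 0, 0, 2], [0, 1, 0, 0, -2, 4], [0, 0, 1, 0, -1, 2], [0, 0, 0, 1, 4, 3]]

R1 ← -1/8·R1
  [  1  1/4  3/8  -1/4  -15/8    3 ]
  [ -2    0    0     1      4   -1 ]
  [ -2   -1   -1     0      3  -10 ]
  [ -3    0    0     2      8    0 ]
R2 ← R2 + 2·R1
  [  1  1/4  3/8  -1/4  -15/8    3 ]
  [  0  1/2  3/4   1/2    1/4    5 ]
  [ -2   -1   -1     0      3  -10 ]
  [ -3    0    0     2      8    0 ]
R3 ← R3 + 2·R1
  [  1   1/4   3/8  -1/4  -15/8   3 ]
  [  0   1/2   3/4   1/2    1/4   5 ]
  [  0  -1/2  -1/4  -1/2   -3/4  -4 ]
  [ -3     0     0     2      8   0 ]
R4 ← R4 + 3·R1
  [ 1   1/4   3/8  -1/4  -15/8   3 ]
  [ 0   1/2   3/4   1/2    1/4   5 ]
  [ 0  -1/2  -1/4  -1/2   -3/4  -4 ]
  [ 0   3/4   9/8   5/4   19/8   9 ]
R2 ← 2·R2
  [ 1   1/4   3/8  -1/4  -15/8   3 ]
  [ 0     1   3/2     1    1/2  10 ]
  [ 0  -1/2  -1/4  -1/2   -3/4  -4 ]
  [ 0   3/4   9/8   5/4   19/8   9 ]
R3 ← R3 + 1/2·R2
  [ 1  1/4  3/8  -1/4  -15/8   3 ]
  [ 0    1  3/2     1    1/2  10 ]
  [ 0    0  1/2     0   -1/2   1 ]
  [ 0  3/4  9/8   5/4   19/8   9 ]
R4 ← R4 − 3/4·R2
  [ 1  1/4  3/8  -1/4  -15/8    3 ]
  [ 0    1  3/2     1    1/2   10 ]
  [ 0    0  1/2     0   -1/2    1 ]
  [ 0    0    0   1/2      2  3/2 ]
R3 ← 2·R3
  [ 1  1/4  3/8  -1/4  -15/8    3 ]
  [ 0    1  3/2     1    1/2   10 ]
  [ 0    0    1     0     -1    2 ]
  [ 0    0    0   1/2      2  3/2 ]
R4 ← 2·R4
  [ 1  1/4  3/8  -1/4  -15/8   3 ]
  [ 0    1  3/2     1    1/2  10 ]
  [ 0    0    1     0     -1   2 ]
  [ 0    0    0     1      4   3 ]
R2 ← R2 − R4
  [ 1  1/4  3/8  -1/4  -15/8  3 ]
  [ 0    1  3/2     0   -7/2  7 ]
  [ 0    0    1     0     -1  2 ]
  [ 0    0    0     1      4  3 ]
R1 ← R1 + 1/4·R4
  [ 1  1/4  3/8  0  -7/8  15/4 ]
  [ 0    1  3/2  0  -7/2     7 ]
  [ 0    0    1  0    -1     2 ]
  [ 0    0    0  1     4     3 ]
R2 ← R2 − 3/2·R3
  [ 1  1/4  3/8  0  -7/8  15/4 ]
  [ 0    1    0  0    -2     4 ]
  [ 0    0    1  0    -1     2 ]
  [ 0    0    0  1     4     3 ]
R1 ← R1 − 3/8·R3
  [ 1  1/4  0  0  -1/2  3 ]
  [ 0    1  0  0    -2  4 ]
  [ 0    0  1  0    -1  2 ]
  [ 0    0  0  1     4  3 ]
R1 ← R1 − 1/4·R2
  [ 1  0  0  0   0  2 ]
  [ 0  1  0  0  -2  4 ]
  [ 0  0  1  0  -1  2 ]
  [ 0  0  0  1   4  3 ]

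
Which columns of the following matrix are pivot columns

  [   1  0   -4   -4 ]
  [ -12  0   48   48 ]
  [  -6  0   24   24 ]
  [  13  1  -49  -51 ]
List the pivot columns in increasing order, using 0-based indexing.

0, 1

r2 → r2 + 12·r1
  [  1  0   -4   -4 ]
  [  0  0    0    0 ]
  [ -6  0   24   24 ]
  [ 13  1  -49  -51 ]
r3 → r3 + 6·r1
  [  1  0   -4   -4 ]
  [  0  0    0    0 ]
  [  0  0    0    0 ]
  [ 13  1  -49  -51 ]
r4 → r4 − 13·r1
  [ 1  0  -4  -4 ]
  [ 0  0   0   0 ]
  [ 0  0   0   0 ]
  [ 0  1   3   1 ]
r2 <-> r4
  [ 1  0  -4  -4 ]
  [ 0  1   3   1 ]
  [ 0  0   0   0 ]
  [ 0  0   0   0 ]
Pivot columns are the columns containing a leading 1.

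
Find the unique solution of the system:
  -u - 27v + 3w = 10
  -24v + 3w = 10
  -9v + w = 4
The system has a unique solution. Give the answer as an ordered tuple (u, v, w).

Form the augmented matrix and row-reduce:
  [ -1  -27  3  |  10 ]
  [  0  -24  3  |  10 ]
  [  0   -9  1  |   4 ]
Multiply R1 by -1.
Multiply R2 by -1/24.
Add 9 times R2 to R3.
Multiply R3 by -8.
Add 1/8 times R3 to R2.
Add 3 times R3 to R1.
Subtract 27 times R2 from R1.
Reading off the last column: u = 2, v = -2/3, w = -2.

(2, -2/3, -2)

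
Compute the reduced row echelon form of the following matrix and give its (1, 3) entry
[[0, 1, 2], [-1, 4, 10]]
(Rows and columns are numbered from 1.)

-2

r1 <-> r2
  [ -1  4  10 ]
  [  0  1   2 ]
r1 := -1·r1
  [ 1  -4  -10 ]
  [ 0   1    2 ]
r1 := r1 + 4·r2
  [ 1  0  -2 ]
  [ 0  1   2 ]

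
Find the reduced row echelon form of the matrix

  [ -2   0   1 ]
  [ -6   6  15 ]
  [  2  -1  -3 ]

Multiply ρ1 by -1/2.
  [  1   0  -1/2 ]
  [ -6   6    15 ]
  [  2  -1    -3 ]
Add 6 times ρ1 to ρ2.
  [ 1   0  -1/2 ]
  [ 0   6    12 ]
  [ 2  -1    -3 ]
Subtract 2 times ρ1 from ρ3.
  [ 1   0  -1/2 ]
  [ 0   6    12 ]
  [ 0  -1    -2 ]
Multiply ρ2 by 1/6.
  [ 1   0  -1/2 ]
  [ 0   1     2 ]
  [ 0  -1    -2 ]
Add ρ2 to ρ3.
  [ 1  0  -1/2 ]
  [ 0  1     2 ]
  [ 0  0     0 ]

[[1, 0, -1/2], [0, 1, 2], [0, 0, 0]]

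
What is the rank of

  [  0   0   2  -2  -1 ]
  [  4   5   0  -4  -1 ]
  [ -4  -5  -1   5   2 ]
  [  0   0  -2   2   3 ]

rank = 3

R1 <=> R2
  [  4   5   0  -4  -1 ]
  [  0   0   2  -2  -1 ]
  [ -4  -5  -1   5   2 ]
  [  0   0  -2   2   3 ]
R1 := 1/4·R1
  [  1  5/4   0  -1  -1/4 ]
  [  0    0   2  -2    -1 ]
  [ -4   -5  -1   5     2 ]
  [  0    0  -2   2     3 ]
R3 := R3 + 4·R1
  [ 1  5/4   0  -1  -1/4 ]
  [ 0    0   2  -2    -1 ]
  [ 0    0  -1   1     1 ]
  [ 0    0  -2   2     3 ]
R2 := 1/2·R2
  [ 1  5/4   0  -1  -1/4 ]
  [ 0    0   1  -1  -1/2 ]
  [ 0    0  -1   1     1 ]
  [ 0    0  -2   2     3 ]
R3 := R3 + R2
  [ 1  5/4   0  -1  -1/4 ]
  [ 0    0   1  -1  -1/2 ]
  [ 0    0   0   0   1/2 ]
  [ 0    0  -2   2     3 ]
R4 := R4 + 2·R2
  [ 1  5/4  0  -1  -1/4 ]
  [ 0    0  1  -1  -1/2 ]
  [ 0    0  0   0   1/2 ]
  [ 0    0  0   0     2 ]
R3 := 2·R3
  [ 1  5/4  0  -1  -1/4 ]
  [ 0    0  1  -1  -1/2 ]
  [ 0    0  0   0     1 ]
  [ 0    0  0   0     2 ]
R4 := R4 − 2·R3
  [ 1  5/4  0  -1  -1/4 ]
  [ 0    0  1  -1  -1/2 ]
  [ 0    0  0   0     1 ]
  [ 0    0  0   0     0 ]
R2 := R2 + 1/2·R3
  [ 1  5/4  0  -1  -1/4 ]
  [ 0    0  1  -1     0 ]
  [ 0    0  0   0     1 ]
  [ 0    0  0   0     0 ]
R1 := R1 + 1/4·R3
  [ 1  5/4  0  -1  0 ]
  [ 0    0  1  -1  0 ]
  [ 0    0  0   0  1 ]
  [ 0    0  0   0  0 ]
The reduced form has 3 nonzero rows.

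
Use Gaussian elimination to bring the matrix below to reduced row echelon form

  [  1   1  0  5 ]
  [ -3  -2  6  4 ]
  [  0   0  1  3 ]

[[1, 0, 0, 4], [0, 1, 0, 1], [0, 0, 1, 3]]

ρ2 := ρ2 + 3·ρ1
  [ 1  1  0   5 ]
  [ 0  1  6  19 ]
  [ 0  0  1   3 ]
ρ2 := ρ2 − 6·ρ3
  [ 1  1  0  5 ]
  [ 0  1  0  1 ]
  [ 0  0  1  3 ]
ρ1 := ρ1 − ρ2
  [ 1  0  0  4 ]
  [ 0  1  0  1 ]
  [ 0  0  1  3 ]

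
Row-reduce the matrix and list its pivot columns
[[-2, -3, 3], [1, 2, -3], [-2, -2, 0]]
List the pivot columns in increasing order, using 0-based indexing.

r1 -> -1/2·r1
  [  1  3/2  -3/2 ]
  [  1    2    -3 ]
  [ -2   -2     0 ]
r2 -> r2 − r1
  [  1  3/2  -3/2 ]
  [  0  1/2  -3/2 ]
  [ -2   -2     0 ]
r3 -> r3 + 2·r1
  [ 1  3/2  -3/2 ]
  [ 0  1/2  -3/2 ]
  [ 0    1    -3 ]
r2 -> 2·r2
  [ 1  3/2  -3/2 ]
  [ 0    1    -3 ]
  [ 0    1    -3 ]
r3 -> r3 − r2
  [ 1  3/2  -3/2 ]
  [ 0    1    -3 ]
  [ 0    0     0 ]
r1 -> r1 − 3/2·r2
  [ 1  0   3 ]
  [ 0  1  -3 ]
  [ 0  0   0 ]
Pivot columns are the columns containing a leading 1.

0, 1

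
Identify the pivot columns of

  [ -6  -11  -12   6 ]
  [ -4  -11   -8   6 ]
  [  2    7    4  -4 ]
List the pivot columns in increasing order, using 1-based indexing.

R1 := -1/6·R1
R2 := R2 + 4·R1
R3 := R3 − 2·R1
R2 := -3/11·R2
R3 := R3 − 10/3·R2
R3 := -11/2·R3
R2 := R2 + 6/11·R3
R1 := R1 + R3
R1 := R1 − 11/6·R2
Pivot columns are the columns containing a leading 1.

1, 2, 4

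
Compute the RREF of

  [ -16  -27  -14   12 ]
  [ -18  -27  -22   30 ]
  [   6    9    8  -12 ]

[[1, 0, 0, 3], [0, 1, 0, -2/3], [0, 0, 1, -3]]

ρ1 -> -1/16·ρ1
  [   1  27/16  7/8  -3/4 ]
  [ -18    -27  -22    30 ]
  [   6      9    8   -12 ]
ρ2 -> ρ2 + 18·ρ1
  [ 1  27/16    7/8  -3/4 ]
  [ 0   27/8  -25/4  33/2 ]
  [ 6      9      8   -12 ]
ρ3 -> ρ3 − 6·ρ1
  [ 1  27/16    7/8   -3/4 ]
  [ 0   27/8  -25/4   33/2 ]
  [ 0   -9/8   11/4  -15/2 ]
ρ2 -> 8/27·ρ2
  [ 1  27/16     7/8   -3/4 ]
  [ 0      1  -50/27   44/9 ]
  [ 0   -9/8    11/4  -15/2 ]
ρ3 -> ρ3 + 9/8·ρ2
  [ 1  27/16     7/8  -3/4 ]
  [ 0      1  -50/27  44/9 ]
  [ 0      0     2/3    -2 ]
ρ3 -> 3/2·ρ3
  [ 1  27/16     7/8  -3/4 ]
  [ 0      1  -50/27  44/9 ]
  [ 0      0       1    -3 ]
ρ2 -> ρ2 + 50/27·ρ3
  [ 1  27/16  7/8  -3/4 ]
  [ 0      1    0  -2/3 ]
  [ 0      0    1    -3 ]
ρ1 -> ρ1 − 7/8·ρ3
  [ 1  27/16  0  15/8 ]
  [ 0      1  0  -2/3 ]
  [ 0      0  1    -3 ]
ρ1 -> ρ1 − 27/16·ρ2
  [ 1  0  0     3 ]
  [ 0  1  0  -2/3 ]
  [ 0  0  1    -3 ]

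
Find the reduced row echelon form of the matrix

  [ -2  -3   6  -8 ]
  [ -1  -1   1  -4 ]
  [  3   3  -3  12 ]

[[1, 0, 3, 4], [0, 1, -4, 0], [0, 0, 0, 0]]

R1 := -1/2·R1
R2 := R2 + R1
R3 := R3 − 3·R1
R2 := 2·R2
R3 := R3 + 3/2·R2
R1 := R1 − 3/2·R2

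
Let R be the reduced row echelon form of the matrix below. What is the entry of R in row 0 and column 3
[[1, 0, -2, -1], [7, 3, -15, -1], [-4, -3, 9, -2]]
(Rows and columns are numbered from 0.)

-1

r2 → r2 − 7·r1
  [  1   0  -2  -1 ]
  [  0   3  -1   6 ]
  [ -4  -3   9  -2 ]
r3 → r3 + 4·r1
  [ 1   0  -2  -1 ]
  [ 0   3  -1   6 ]
  [ 0  -3   1  -6 ]
r2 → 1/3·r2
  [ 1   0    -2  -1 ]
  [ 0   1  -1/3   2 ]
  [ 0  -3     1  -6 ]
r3 → r3 + 3·r2
  [ 1  0    -2  -1 ]
  [ 0  1  -1/3   2 ]
  [ 0  0     0   0 ]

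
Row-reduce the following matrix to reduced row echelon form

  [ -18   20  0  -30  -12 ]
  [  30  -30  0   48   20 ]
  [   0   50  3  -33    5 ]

[[1, 0, 0, 1, 2/3], [0, 1, 0, -3/5, 0], [0, 0, 1, -1, 5/3]]

r1 ← -1/18·r1
  [  1  -10/9  0  5/3  2/3 ]
  [ 30    -30  0   48   20 ]
  [  0     50  3  -33    5 ]
r2 ← r2 − 30·r1
  [ 1  -10/9  0  5/3  2/3 ]
  [ 0   10/3  0   -2    0 ]
  [ 0     50  3  -33    5 ]
r2 ← 3/10·r2
  [ 1  -10/9  0   5/3  2/3 ]
  [ 0      1  0  -3/5    0 ]
  [ 0     50  3   -33    5 ]
r3 ← r3 − 50·r2
  [ 1  -10/9  0   5/3  2/3 ]
  [ 0      1  0  -3/5    0 ]
  [ 0      0  3    -3    5 ]
r3 ← 1/3·r3
  [ 1  -10/9  0   5/3  2/3 ]
  [ 0      1  0  -3/5    0 ]
  [ 0      0  1    -1  5/3 ]
r1 ← r1 + 10/9·r2
  [ 1  0  0     1  2/3 ]
  [ 0  1  0  -3/5    0 ]
  [ 0  0  1    -1  5/3 ]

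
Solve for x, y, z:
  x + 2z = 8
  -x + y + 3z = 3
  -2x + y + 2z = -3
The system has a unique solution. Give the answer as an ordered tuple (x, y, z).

(4, 1, 2)

Form the augmented matrix and row-reduce:
  [  1  0  2  |   8 ]
  [ -1  1  3  |   3 ]
  [ -2  1  2  |  -3 ]
R2 ← R2 + R1
  [  1  0  2  |   8 ]
  [  0  1  5  |  11 ]
  [ -2  1  2  |  -3 ]
R3 ← R3 + 2·R1
  [ 1  0  2  |   8 ]
  [ 0  1  5  |  11 ]
  [ 0  1  6  |  13 ]
R3 ← R3 − R2
  [ 1  0  2  |   8 ]
  [ 0  1  5  |  11 ]
  [ 0  0  1  |   2 ]
R2 ← R2 − 5·R3
  [ 1  0  2  |  8 ]
  [ 0  1  0  |  1 ]
  [ 0  0  1  |  2 ]
R1 ← R1 − 2·R3
  [ 1  0  0  |  4 ]
  [ 0  1  0  |  1 ]
  [ 0  0  1  |  2 ]
Reading off the last column: x = 4, y = 1, z = 2.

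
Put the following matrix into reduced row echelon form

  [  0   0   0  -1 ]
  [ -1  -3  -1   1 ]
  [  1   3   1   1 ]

[[1, 3, 1, 0], [0, 0, 0, 1], [0, 0, 0, 0]]

Swap R1 and R2.
Multiply R1 by -1.
Subtract R1 from R3.
Multiply R2 by -1.
Subtract 2 times R2 from R3.
Add R2 to R1.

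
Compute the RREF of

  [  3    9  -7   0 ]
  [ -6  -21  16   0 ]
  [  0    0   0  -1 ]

ρ1 := 1/3·ρ1
ρ2 := ρ2 + 6·ρ1
ρ2 := -1/3·ρ2
ρ3 := -1·ρ3
ρ1 := ρ1 − 3·ρ2

[[1, 0, -1/3, 0], [0, 1, -2/3, 0], [0, 0, 0, 1]]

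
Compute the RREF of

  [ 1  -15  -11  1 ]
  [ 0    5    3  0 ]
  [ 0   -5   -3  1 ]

[[1, 0, -2, 0], [0, 1, 3/5, 0], [0, 0, 0, 1]]

R2 := 1/5·R2
  [ 1  -15  -11  1 ]
  [ 0    1  3/5  0 ]
  [ 0   -5   -3  1 ]
R3 := R3 + 5·R2
  [ 1  -15  -11  1 ]
  [ 0    1  3/5  0 ]
  [ 0    0    0  1 ]
R1 := R1 − R3
  [ 1  -15  -11  0 ]
  [ 0    1  3/5  0 ]
  [ 0    0    0  1 ]
R1 := R1 + 15·R2
  [ 1  0   -2  0 ]
  [ 0  1  3/5  0 ]
  [ 0  0    0  1 ]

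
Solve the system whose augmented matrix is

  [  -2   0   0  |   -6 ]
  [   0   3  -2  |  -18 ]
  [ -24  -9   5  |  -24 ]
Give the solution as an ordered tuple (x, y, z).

(3, -2, 6)

R1 := -1/2·R1
  [   1   0   0  |    3 ]
  [   0   3  -2  |  -18 ]
  [ -24  -9   5  |  -24 ]
R3 := R3 + 24·R1
  [ 1   0   0  |    3 ]
  [ 0   3  -2  |  -18 ]
  [ 0  -9   5  |   48 ]
R2 := 1/3·R2
  [ 1   0     0  |   3 ]
  [ 0   1  -2/3  |  -6 ]
  [ 0  -9     5  |  48 ]
R3 := R3 + 9·R2
  [ 1  0     0  |   3 ]
  [ 0  1  -2/3  |  -6 ]
  [ 0  0    -1  |  -6 ]
R3 := -1·R3
  [ 1  0     0  |   3 ]
  [ 0  1  -2/3  |  -6 ]
  [ 0  0     1  |   6 ]
R2 := R2 + 2/3·R3
  [ 1  0  0  |   3 ]
  [ 0  1  0  |  -2 ]
  [ 0  0  1  |   6 ]
Reading off the last column: x = 3, y = -2, z = 6.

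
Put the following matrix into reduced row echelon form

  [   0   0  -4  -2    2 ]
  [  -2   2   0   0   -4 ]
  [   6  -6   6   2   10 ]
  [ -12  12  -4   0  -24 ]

[[1, -1, 0, 0, 2], [0, 0, 1, 0, 0], [0, 0, 0, 1, -1], [0, 0, 0, 0, 0]]

R1 <=> R2
  [  -2   2   0   0   -4 ]
  [   0   0  -4  -2    2 ]
  [   6  -6   6   2   10 ]
  [ -12  12  -4   0  -24 ]
R1 → -1/2·R1
  [   1  -1   0   0    2 ]
  [   0   0  -4  -2    2 ]
  [   6  -6   6   2   10 ]
  [ -12  12  -4   0  -24 ]
R3 → R3 − 6·R1
  [   1  -1   0   0    2 ]
  [   0   0  -4  -2    2 ]
  [   0   0   6   2   -2 ]
  [ -12  12  -4   0  -24 ]
R4 → R4 + 12·R1
  [ 1  -1   0   0   2 ]
  [ 0   0  -4  -2   2 ]
  [ 0   0   6   2  -2 ]
  [ 0   0  -4   0   0 ]
R2 → -1/4·R2
  [ 1  -1   0    0     2 ]
  [ 0   0   1  1/2  -1/2 ]
  [ 0   0   6    2    -2 ]
  [ 0   0  -4    0     0 ]
R3 → R3 − 6·R2
  [ 1  -1   0    0     2 ]
  [ 0   0   1  1/2  -1/2 ]
  [ 0   0   0   -1     1 ]
  [ 0   0  -4    0     0 ]
R4 → R4 + 4·R2
  [ 1  -1  0    0     2 ]
  [ 0   0  1  1/2  -1/2 ]
  [ 0   0  0   -1     1 ]
  [ 0   0  0    2    -2 ]
R3 → -1·R3
  [ 1  -1  0    0     2 ]
  [ 0   0  1  1/2  -1/2 ]
  [ 0   0  0    1    -1 ]
  [ 0   0  0    2    -2 ]
R4 → R4 − 2·R3
  [ 1  -1  0    0     2 ]
  [ 0   0  1  1/2  -1/2 ]
  [ 0   0  0    1    -1 ]
  [ 0   0  0    0     0 ]
R2 → R2 − 1/2·R3
  [ 1  -1  0  0   2 ]
  [ 0   0  1  0   0 ]
  [ 0   0  0  1  -1 ]
  [ 0   0  0  0   0 ]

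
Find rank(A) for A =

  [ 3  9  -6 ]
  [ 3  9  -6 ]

rank = 1

r1 → 1/3·r1
  [ 1  3  -2 ]
  [ 3  9  -6 ]
r2 → r2 − 3·r1
  [ 1  3  -2 ]
  [ 0  0   0 ]
The reduced form has 1 nonzero row.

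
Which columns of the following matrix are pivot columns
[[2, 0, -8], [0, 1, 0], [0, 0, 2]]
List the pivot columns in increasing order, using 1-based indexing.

1, 2, 3

R1 -> 1/2·R1
  [ 1  0  -4 ]
  [ 0  1   0 ]
  [ 0  0   2 ]
R3 -> 1/2·R3
  [ 1  0  -4 ]
  [ 0  1   0 ]
  [ 0  0   1 ]
R1 -> R1 + 4·R3
  [ 1  0  0 ]
  [ 0  1  0 ]
  [ 0  0  1 ]
Pivot columns are the columns containing a leading 1.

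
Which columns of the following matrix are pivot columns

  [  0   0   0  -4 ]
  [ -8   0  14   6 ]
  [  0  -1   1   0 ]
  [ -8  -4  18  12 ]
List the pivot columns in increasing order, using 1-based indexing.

1, 2, 4

Swap R1 and R2.
  [ -8   0  14   6 ]
  [  0   0   0  -4 ]
  [  0  -1   1   0 ]
  [ -8  -4  18  12 ]
Multiply R1 by -1/8.
  [  1   0  -7/4  -3/4 ]
  [  0   0     0    -4 ]
  [  0  -1     1     0 ]
  [ -8  -4    18    12 ]
Add 8 times R1 to R4.
  [ 1   0  -7/4  -3/4 ]
  [ 0   0     0    -4 ]
  [ 0  -1     1     0 ]
  [ 0  -4     4     6 ]
Swap R2 and R3.
  [ 1   0  -7/4  -3/4 ]
  [ 0  -1     1     0 ]
  [ 0   0     0    -4 ]
  [ 0  -4     4     6 ]
Multiply R2 by -1.
  [ 1   0  -7/4  -3/4 ]
  [ 0   1    -1     0 ]
  [ 0   0     0    -4 ]
  [ 0  -4     4     6 ]
Add 4 times R2 to R4.
  [ 1  0  -7/4  -3/4 ]
  [ 0  1    -1     0 ]
  [ 0  0     0    -4 ]
  [ 0  0     0     6 ]
Multiply R3 by -1/4.
  [ 1  0  -7/4  -3/4 ]
  [ 0  1    -1     0 ]
  [ 0  0     0     1 ]
  [ 0  0     0     6 ]
Subtract 6 times R3 from R4.
  [ 1  0  -7/4  -3/4 ]
  [ 0  1    -1     0 ]
  [ 0  0     0     1 ]
  [ 0  0     0     0 ]
Add 3/4 times R3 to R1.
  [ 1  0  -7/4  0 ]
  [ 0  1    -1  0 ]
  [ 0  0     0  1 ]
  [ 0  0     0  0 ]
Pivot columns are the columns containing a leading 1.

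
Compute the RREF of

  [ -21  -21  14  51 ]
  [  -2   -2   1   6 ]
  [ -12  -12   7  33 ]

r1 ← -1/21·r1
  [   1    1  -2/3  -17/7 ]
  [  -2   -2     1      6 ]
  [ -12  -12     7     33 ]
r2 ← r2 + 2·r1
  [   1    1  -2/3  -17/7 ]
  [   0    0  -1/3    8/7 ]
  [ -12  -12     7     33 ]
r3 ← r3 + 12·r1
  [ 1  1  -2/3  -17/7 ]
  [ 0  0  -1/3    8/7 ]
  [ 0  0    -1   27/7 ]
r2 ← -3·r2
  [ 1  1  -2/3  -17/7 ]
  [ 0  0     1  -24/7 ]
  [ 0  0    -1   27/7 ]
r3 ← r3 + r2
  [ 1  1  -2/3  -17/7 ]
  [ 0  0     1  -24/7 ]
  [ 0  0     0    3/7 ]
r3 ← 7/3·r3
  [ 1  1  -2/3  -17/7 ]
  [ 0  0     1  -24/7 ]
  [ 0  0     0      1 ]
r2 ← r2 + 24/7·r3
  [ 1  1  -2/3  -17/7 ]
  [ 0  0     1      0 ]
  [ 0  0     0      1 ]
r1 ← r1 + 17/7·r3
  [ 1  1  -2/3  0 ]
  [ 0  0     1  0 ]
  [ 0  0     0  1 ]
r1 ← r1 + 2/3·r2
  [ 1  1  0  0 ]
  [ 0  0  1  0 ]
  [ 0  0  0  1 ]

[[1, 1, 0, 0], [0, 0, 1, 0], [0, 0, 0, 1]]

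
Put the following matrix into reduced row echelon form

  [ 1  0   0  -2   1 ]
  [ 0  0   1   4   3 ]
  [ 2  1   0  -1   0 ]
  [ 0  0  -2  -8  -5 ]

[[1, 0, 0, -2, 0], [0, 1, 0, 3, 0], [0, 0, 1, 4, 0], [0, 0, 0, 0, 1]]

R3 → R3 − 2·R1
R2 <-> R3
R4 → R4 + 2·R3
R3 → R3 − 3·R4
R2 → R2 + 2·R4
R1 → R1 − R4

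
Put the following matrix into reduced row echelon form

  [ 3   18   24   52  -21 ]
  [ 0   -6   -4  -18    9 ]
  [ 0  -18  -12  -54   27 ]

r1 := 1/3·r1
  [ 1    6    8  52/3  -7 ]
  [ 0   -6   -4   -18   9 ]
  [ 0  -18  -12   -54  27 ]
r2 := -1/6·r2
  [ 1    6    8  52/3    -7 ]
  [ 0    1  2/3     3  -3/2 ]
  [ 0  -18  -12   -54    27 ]
r3 := r3 + 18·r2
  [ 1  6    8  52/3    -7 ]
  [ 0  1  2/3     3  -3/2 ]
  [ 0  0    0     0     0 ]
r1 := r1 − 6·r2
  [ 1  0    4  -2/3     2 ]
  [ 0  1  2/3     3  -3/2 ]
  [ 0  0    0     0     0 ]

[[1, 0, 4, -2/3, 2], [0, 1, 2/3, 3, -3/2], [0, 0, 0, 0, 0]]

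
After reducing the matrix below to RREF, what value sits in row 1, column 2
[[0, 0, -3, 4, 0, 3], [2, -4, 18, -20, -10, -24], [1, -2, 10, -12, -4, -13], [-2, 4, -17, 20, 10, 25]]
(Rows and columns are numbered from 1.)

Swap ρ1 and ρ2.
  [  2  -4   18  -20  -10  -24 ]
  [  0   0   -3    4    0    3 ]
  [  1  -2   10  -12   -4  -13 ]
  [ -2   4  -17   20   10   25 ]
Multiply ρ1 by 1/2.
  [  1  -2    9  -10  -5  -12 ]
  [  0   0   -3    4   0    3 ]
  [  1  -2   10  -12  -4  -13 ]
  [ -2   4  -17   20  10   25 ]
Subtract ρ1 from ρ3.
  [  1  -2    9  -10  -5  -12 ]
  [  0   0   -3    4   0    3 ]
  [  0   0    1   -2   1   -1 ]
  [ -2   4  -17   20  10   25 ]
Add 2 times ρ1 to ρ4.
  [ 1  -2   9  -10  -5  -12 ]
  [ 0   0  -3    4   0    3 ]
  [ 0   0   1   -2   1   -1 ]
  [ 0   0   1    0   0    1 ]
Multiply ρ2 by -1/3.
  [ 1  -2  9   -10  -5  -12 ]
  [ 0   0  1  -4/3   0   -1 ]
  [ 0   0  1    -2   1   -1 ]
  [ 0   0  1     0   0    1 ]
Subtract ρ2 from ρ3.
  [ 1  -2  9   -10  -5  -12 ]
  [ 0   0  1  -4/3   0   -1 ]
  [ 0   0  0  -2/3   1    0 ]
  [ 0   0  1     0   0    1 ]
Subtract ρ2 from ρ4.
  [ 1  -2  9   -10  -5  -12 ]
  [ 0   0  1  -4/3   0   -1 ]
  [ 0   0  0  -2/3   1    0 ]
  [ 0   0  0   4/3   0    2 ]
Multiply ρ3 by -3/2.
  [ 1  -2  9   -10    -5  -12 ]
  [ 0   0  1  -4/3     0   -1 ]
  [ 0   0  0     1  -3/2    0 ]
  [ 0   0  0   4/3     0    2 ]
Subtract 4/3 times ρ3 from ρ4.
  [ 1  -2  9   -10    -5  -12 ]
  [ 0   0  1  -4/3     0   -1 ]
  [ 0   0  0     1  -3/2    0 ]
  [ 0   0  0     0     2    2 ]
Multiply ρ4 by 1/2.
  [ 1  -2  9   -10    -5  -12 ]
  [ 0   0  1  -4/3     0   -1 ]
  [ 0   0  0     1  -3/2    0 ]
  [ 0   0  0     0     1    1 ]
Add 3/2 times ρ4 to ρ3.
  [ 1  -2  9   -10  -5  -12 ]
  [ 0   0  1  -4/3   0   -1 ]
  [ 0   0  0     1   0  3/2 ]
  [ 0   0  0     0   1    1 ]
Add 5 times ρ4 to ρ1.
  [ 1  -2  9   -10  0   -7 ]
  [ 0   0  1  -4/3  0   -1 ]
  [ 0   0  0     1  0  3/2 ]
  [ 0   0  0     0  1    1 ]
Add 4/3 times ρ3 to ρ2.
  [ 1  -2  9  -10  0   -7 ]
  [ 0   0  1    0  0    1 ]
  [ 0   0  0    1  0  3/2 ]
  [ 0   0  0    0  1    1 ]
Add 10 times ρ3 to ρ1.
  [ 1  -2  9  0  0    8 ]
  [ 0   0  1  0  0    1 ]
  [ 0   0  0  1  0  3/2 ]
  [ 0   0  0  0  1    1 ]
Subtract 9 times ρ2 from ρ1.
  [ 1  -2  0  0  0   -1 ]
  [ 0   0  1  0  0    1 ]
  [ 0   0  0  1  0  3/2 ]
  [ 0   0  0  0  1    1 ]

-2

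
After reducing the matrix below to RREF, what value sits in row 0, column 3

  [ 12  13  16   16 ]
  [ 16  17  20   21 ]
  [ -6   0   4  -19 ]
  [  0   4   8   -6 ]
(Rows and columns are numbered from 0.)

4

R1 -> 1/12·R1
  [  1  13/12  4/3  4/3 ]
  [ 16     17   20   21 ]
  [ -6      0    4  -19 ]
  [  0      4    8   -6 ]
R2 -> R2 − 16·R1
  [  1  13/12   4/3   4/3 ]
  [  0   -1/3  -4/3  -1/3 ]
  [ -6      0     4   -19 ]
  [  0      4     8    -6 ]
R3 -> R3 + 6·R1
  [ 1  13/12   4/3   4/3 ]
  [ 0   -1/3  -4/3  -1/3 ]
  [ 0   13/2    12   -11 ]
  [ 0      4     8    -6 ]
R2 -> -3·R2
  [ 1  13/12  4/3  4/3 ]
  [ 0      1    4    1 ]
  [ 0   13/2   12  -11 ]
  [ 0      4    8   -6 ]
R3 -> R3 − 13/2·R2
  [ 1  13/12  4/3    4/3 ]
  [ 0      1    4      1 ]
  [ 0      0  -14  -35/2 ]
  [ 0      4    8     -6 ]
R4 -> R4 − 4·R2
  [ 1  13/12  4/3    4/3 ]
  [ 0      1    4      1 ]
  [ 0      0  -14  -35/2 ]
  [ 0      0   -8    -10 ]
R3 -> -1/14·R3
  [ 1  13/12  4/3  4/3 ]
  [ 0      1    4    1 ]
  [ 0      0    1  5/4 ]
  [ 0      0   -8  -10 ]
R4 -> R4 + 8·R3
  [ 1  13/12  4/3  4/3 ]
  [ 0      1    4    1 ]
  [ 0      0    1  5/4 ]
  [ 0      0    0    0 ]
R2 -> R2 − 4·R3
  [ 1  13/12  4/3  4/3 ]
  [ 0      1    0   -4 ]
  [ 0      0    1  5/4 ]
  [ 0      0    0    0 ]
R1 -> R1 − 4/3·R3
  [ 1  13/12  0  -1/3 ]
  [ 0      1  0    -4 ]
  [ 0      0  1   5/4 ]
  [ 0      0  0     0 ]
R1 -> R1 − 13/12·R2
  [ 1  0  0    4 ]
  [ 0  1  0   -4 ]
  [ 0  0  1  5/4 ]
  [ 0  0  0    0 ]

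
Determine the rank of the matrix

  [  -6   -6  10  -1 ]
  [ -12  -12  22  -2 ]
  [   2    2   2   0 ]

ρ1 -> -1/6·ρ1
  [   1    1  -5/3  1/6 ]
  [ -12  -12    22   -2 ]
  [   2    2     2    0 ]
ρ2 -> ρ2 + 12·ρ1
  [ 1  1  -5/3  1/6 ]
  [ 0  0     2    0 ]
  [ 2  2     2    0 ]
ρ3 -> ρ3 − 2·ρ1
  [ 1  1  -5/3   1/6 ]
  [ 0  0     2     0 ]
  [ 0  0  16/3  -1/3 ]
ρ2 -> 1/2·ρ2
  [ 1  1  -5/3   1/6 ]
  [ 0  0     1     0 ]
  [ 0  0  16/3  -1/3 ]
ρ3 -> ρ3 − 16/3·ρ2
  [ 1  1  -5/3   1/6 ]
  [ 0  0     1     0 ]
  [ 0  0     0  -1/3 ]
ρ3 -> -3·ρ3
  [ 1  1  -5/3  1/6 ]
  [ 0  0     1    0 ]
  [ 0  0     0    1 ]
ρ1 -> ρ1 − 1/6·ρ3
  [ 1  1  -5/3  0 ]
  [ 0  0     1  0 ]
  [ 0  0     0  1 ]
ρ1 -> ρ1 + 5/3·ρ2
  [ 1  1  0  0 ]
  [ 0  0  1  0 ]
  [ 0  0  0  1 ]
The reduced form has 3 nonzero rows.

rank = 3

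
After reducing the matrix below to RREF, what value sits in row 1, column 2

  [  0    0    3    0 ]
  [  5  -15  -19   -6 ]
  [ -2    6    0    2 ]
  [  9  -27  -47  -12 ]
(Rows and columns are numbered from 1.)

R1 <-> R2
  [  5  -15  -19   -6 ]
  [  0    0    3    0 ]
  [ -2    6    0    2 ]
  [  9  -27  -47  -12 ]
R1 → 1/5·R1
  [  1   -3  -19/5  -6/5 ]
  [  0    0      3     0 ]
  [ -2    6      0     2 ]
  [  9  -27    -47   -12 ]
R3 → R3 + 2·R1
  [ 1   -3  -19/5  -6/5 ]
  [ 0    0      3     0 ]
  [ 0    0  -38/5  -2/5 ]
  [ 9  -27    -47   -12 ]
R4 → R4 − 9·R1
  [ 1  -3  -19/5  -6/5 ]
  [ 0   0      3     0 ]
  [ 0   0  -38/5  -2/5 ]
  [ 0   0  -64/5  -6/5 ]
R2 → 1/3·R2
  [ 1  -3  -19/5  -6/5 ]
  [ 0   0      1     0 ]
  [ 0   0  -38/5  -2/5 ]
  [ 0   0  -64/5  -6/5 ]
R3 → R3 + 38/5·R2
  [ 1  -3  -19/5  -6/5 ]
  [ 0   0      1     0 ]
  [ 0   0      0  -2/5 ]
  [ 0   0  -64/5  -6/5 ]
R4 → R4 + 64/5·R2
  [ 1  -3  -19/5  -6/5 ]
  [ 0   0      1     0 ]
  [ 0   0      0  -2/5 ]
  [ 0   0      0  -6/5 ]
R3 → -5/2·R3
  [ 1  -3  -19/5  -6/5 ]
  [ 0   0      1     0 ]
  [ 0   0      0     1 ]
  [ 0   0      0  -6/5 ]
R4 → R4 + 6/5·R3
  [ 1  -3  -19/5  -6/5 ]
  [ 0   0      1     0 ]
  [ 0   0      0     1 ]
  [ 0   0      0     0 ]
R1 → R1 + 6/5·R3
  [ 1  -3  -19/5  0 ]
  [ 0   0      1  0 ]
  [ 0   0      0  1 ]
  [ 0   0      0  0 ]
R1 → R1 + 19/5·R2
  [ 1  -3  0  0 ]
  [ 0   0  1  0 ]
  [ 0   0  0  1 ]
  [ 0   0  0  0 ]

-3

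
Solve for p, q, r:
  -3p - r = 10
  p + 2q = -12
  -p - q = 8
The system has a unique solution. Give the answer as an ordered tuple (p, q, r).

(-4, -4, 2)

Form the augmented matrix and row-reduce:
  [ -3   0  -1  |   10 ]
  [  1   2   0  |  -12 ]
  [ -1  -1   0  |    8 ]
Multiply r1 by -1/3.
  [  1   0  1/3  |  -10/3 ]
  [  1   2    0  |    -12 ]
  [ -1  -1    0  |      8 ]
Subtract r1 from r2.
  [  1   0   1/3  |  -10/3 ]
  [  0   2  -1/3  |  -26/3 ]
  [ -1  -1     0  |      8 ]
Add r1 to r3.
  [ 1   0   1/3  |  -10/3 ]
  [ 0   2  -1/3  |  -26/3 ]
  [ 0  -1   1/3  |   14/3 ]
Multiply r2 by 1/2.
  [ 1   0   1/3  |  -10/3 ]
  [ 0   1  -1/6  |  -13/3 ]
  [ 0  -1   1/3  |   14/3 ]
Add r2 to r3.
  [ 1  0   1/3  |  -10/3 ]
  [ 0  1  -1/6  |  -13/3 ]
  [ 0  0   1/6  |    1/3 ]
Multiply r3 by 6.
  [ 1  0   1/3  |  -10/3 ]
  [ 0  1  -1/6  |  -13/3 ]
  [ 0  0     1  |      2 ]
Add 1/6 times r3 to r2.
  [ 1  0  1/3  |  -10/3 ]
  [ 0  1    0  |     -4 ]
  [ 0  0    1  |      2 ]
Subtract 1/3 times r3 from r1.
  [ 1  0  0  |  -4 ]
  [ 0  1  0  |  -4 ]
  [ 0  0  1  |   2 ]
Reading off the last column: p = -4, q = -4, r = 2.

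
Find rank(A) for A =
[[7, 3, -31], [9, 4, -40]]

rank = 2

Multiply r1 by 1/7.
  [ 1  3/7  -31/7 ]
  [ 9    4    -40 ]
Subtract 9 times r1 from r2.
  [ 1  3/7  -31/7 ]
  [ 0  1/7   -1/7 ]
Multiply r2 by 7.
  [ 1  3/7  -31/7 ]
  [ 0    1     -1 ]
Subtract 3/7 times r2 from r1.
  [ 1  0  -4 ]
  [ 0  1  -1 ]
The reduced form has 2 nonzero rows.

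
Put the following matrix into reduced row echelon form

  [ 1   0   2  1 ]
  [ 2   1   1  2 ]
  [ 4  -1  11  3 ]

Subtract 2 times r1 from r2.
  [ 1   0   2  1 ]
  [ 0   1  -3  0 ]
  [ 4  -1  11  3 ]
Subtract 4 times r1 from r3.
  [ 1   0   2   1 ]
  [ 0   1  -3   0 ]
  [ 0  -1   3  -1 ]
Add r2 to r3.
  [ 1  0   2   1 ]
  [ 0  1  -3   0 ]
  [ 0  0   0  -1 ]
Multiply r3 by -1.
  [ 1  0   2  1 ]
  [ 0  1  -3  0 ]
  [ 0  0   0  1 ]
Subtract r3 from r1.
  [ 1  0   2  0 ]
  [ 0  1  -3  0 ]
  [ 0  0   0  1 ]

[[1, 0, 2, 0], [0, 1, -3, 0], [0, 0, 0, 1]]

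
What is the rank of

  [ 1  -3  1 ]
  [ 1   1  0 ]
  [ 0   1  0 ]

ρ2 ← ρ2 − ρ1
  [ 1  -3   1 ]
  [ 0   4  -1 ]
  [ 0   1   0 ]
ρ2 ← 1/4·ρ2
  [ 1  -3     1 ]
  [ 0   1  -1/4 ]
  [ 0   1     0 ]
ρ3 ← ρ3 − ρ2
  [ 1  -3     1 ]
  [ 0   1  -1/4 ]
  [ 0   0   1/4 ]
ρ3 ← 4·ρ3
  [ 1  -3     1 ]
  [ 0   1  -1/4 ]
  [ 0   0     1 ]
ρ2 ← ρ2 + 1/4·ρ3
  [ 1  -3  1 ]
  [ 0   1  0 ]
  [ 0   0  1 ]
ρ1 ← ρ1 − ρ3
  [ 1  -3  0 ]
  [ 0   1  0 ]
  [ 0   0  1 ]
ρ1 ← ρ1 + 3·ρ2
  [ 1  0  0 ]
  [ 0  1  0 ]
  [ 0  0  1 ]
The reduced form has 3 nonzero rows.

rank = 3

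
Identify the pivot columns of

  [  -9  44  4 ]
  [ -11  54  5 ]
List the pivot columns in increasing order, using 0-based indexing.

ρ1 -> -1/9·ρ1
  [   1  -44/9  -4/9 ]
  [ -11     54     5 ]
ρ2 -> ρ2 + 11·ρ1
  [ 1  -44/9  -4/9 ]
  [ 0    2/9   1/9 ]
ρ2 -> 9/2·ρ2
  [ 1  -44/9  -4/9 ]
  [ 0      1   1/2 ]
ρ1 -> ρ1 + 44/9·ρ2
  [ 1  0    2 ]
  [ 0  1  1/2 ]
Pivot columns are the columns containing a leading 1.

0, 1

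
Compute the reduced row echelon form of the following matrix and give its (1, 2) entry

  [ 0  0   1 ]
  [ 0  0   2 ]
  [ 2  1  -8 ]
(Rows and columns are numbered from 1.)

1/2

Swap R1 and R3.
Multiply R1 by 1/2.
Multiply R2 by 1/2.
Subtract R2 from R3.
Add 4 times R2 to R1.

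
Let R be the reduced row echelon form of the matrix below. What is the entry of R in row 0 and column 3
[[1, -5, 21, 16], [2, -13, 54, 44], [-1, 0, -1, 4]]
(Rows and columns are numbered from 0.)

-4

ρ2 ← ρ2 − 2·ρ1
ρ3 ← ρ3 + ρ1
ρ2 ← -1/3·ρ2
ρ3 ← ρ3 + 5·ρ2
ρ1 ← ρ1 + 5·ρ2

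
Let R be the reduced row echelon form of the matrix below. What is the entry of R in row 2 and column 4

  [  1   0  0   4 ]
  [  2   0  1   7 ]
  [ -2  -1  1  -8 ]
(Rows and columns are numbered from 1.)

R2 ← R2 − 2·R1
R3 ← R3 + 2·R1
R2 ↔ R3
R2 ← -1·R2
R2 ← R2 + R3

-1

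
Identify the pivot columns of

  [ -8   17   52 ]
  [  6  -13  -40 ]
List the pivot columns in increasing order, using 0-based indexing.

0, 1

R1 -> -1/8·R1
  [ 1  -17/8  -13/2 ]
  [ 6    -13    -40 ]
R2 -> R2 − 6·R1
  [ 1  -17/8  -13/2 ]
  [ 0   -1/4     -1 ]
R2 -> -4·R2
  [ 1  -17/8  -13/2 ]
  [ 0      1      4 ]
R1 -> R1 + 17/8·R2
  [ 1  0  2 ]
  [ 0  1  4 ]
Pivot columns are the columns containing a leading 1.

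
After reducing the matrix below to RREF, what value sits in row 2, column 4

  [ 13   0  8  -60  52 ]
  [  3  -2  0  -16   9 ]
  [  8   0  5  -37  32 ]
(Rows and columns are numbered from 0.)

R1 ← 1/13·R1
  [ 1   0  8/13  -60/13   4 ]
  [ 3  -2     0     -16   9 ]
  [ 8   0     5     -37  32 ]
R2 ← R2 − 3·R1
  [ 1   0    8/13  -60/13   4 ]
  [ 0  -2  -24/13  -28/13  -3 ]
  [ 8   0       5     -37  32 ]
R3 ← R3 − 8·R1
  [ 1   0    8/13  -60/13   4 ]
  [ 0  -2  -24/13  -28/13  -3 ]
  [ 0   0    1/13   -1/13   0 ]
R2 ← -1/2·R2
  [ 1  0   8/13  -60/13    4 ]
  [ 0  1  12/13   14/13  3/2 ]
  [ 0  0   1/13   -1/13    0 ]
R3 ← 13·R3
  [ 1  0   8/13  -60/13    4 ]
  [ 0  1  12/13   14/13  3/2 ]
  [ 0  0      1      -1    0 ]
R2 ← R2 − 12/13·R3
  [ 1  0  8/13  -60/13    4 ]
  [ 0  1     0       2  3/2 ]
  [ 0  0     1      -1    0 ]
R1 ← R1 − 8/13·R3
  [ 1  0  0  -4    4 ]
  [ 0  1  0   2  3/2 ]
  [ 0  0  1  -1    0 ]

0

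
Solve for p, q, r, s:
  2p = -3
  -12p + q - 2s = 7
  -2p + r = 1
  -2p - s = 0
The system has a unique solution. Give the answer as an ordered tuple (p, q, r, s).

(-3/2, -5, -2, 3)

Form the augmented matrix and row-reduce:
  [   2  0  0   0  |  -3 ]
  [ -12  1  0  -2  |   7 ]
  [  -2  0  1   0  |   1 ]
  [  -2  0  0  -1  |   0 ]
Multiply r1 by 1/2.
Add 12 times r1 to r2.
Add 2 times r1 to r3.
Add 2 times r1 to r4.
Multiply r4 by -1.
Add 2 times r4 to r2.
Reading off the last column: p = -3/2, q = -5, r = -2, s = 3.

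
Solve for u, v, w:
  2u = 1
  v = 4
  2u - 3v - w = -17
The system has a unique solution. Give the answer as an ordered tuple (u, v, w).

(1/2, 4, 6)

Form the augmented matrix and row-reduce:
  [ 2   0   0  |    1 ]
  [ 0   1   0  |    4 ]
  [ 2  -3  -1  |  -17 ]
Multiply R1 by 1/2.
Subtract 2 times R1 from R3.
Add 3 times R2 to R3.
Multiply R3 by -1.
Reading off the last column: u = 1/2, v = 4, w = 6.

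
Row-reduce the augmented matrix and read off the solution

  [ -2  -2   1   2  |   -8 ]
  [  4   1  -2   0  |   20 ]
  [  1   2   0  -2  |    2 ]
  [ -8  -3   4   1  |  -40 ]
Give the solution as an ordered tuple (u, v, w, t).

r1 ← -1/2·r1
r2 ← r2 − 4·r1
r3 ← r3 − r1
r4 ← r4 + 8·r1
r2 ← -1/3·r2
r3 ← r3 − r2
r4 ← r4 − 5·r2
r3 ← 2·r3
r4 ← -3·r4
r3 ← r3 − 2/3·r4
r2 ← r2 + 4/3·r4
r1 ← r1 + r4
r1 ← r1 + 1/2·r3
r1 ← r1 − r2
Reading off the last column: u = 2, v = 4, w = -4, t = 4.

(2, 4, -4, 4)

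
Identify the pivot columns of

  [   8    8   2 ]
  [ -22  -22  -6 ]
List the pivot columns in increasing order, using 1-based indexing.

Multiply R1 by 1/8.
  [   1    1  1/4 ]
  [ -22  -22   -6 ]
Add 22 times R1 to R2.
  [ 1  1   1/4 ]
  [ 0  0  -1/2 ]
Multiply R2 by -2.
  [ 1  1  1/4 ]
  [ 0  0    1 ]
Subtract 1/4 times R2 from R1.
  [ 1  1  0 ]
  [ 0  0  1 ]
Pivot columns are the columns containing a leading 1.

1, 3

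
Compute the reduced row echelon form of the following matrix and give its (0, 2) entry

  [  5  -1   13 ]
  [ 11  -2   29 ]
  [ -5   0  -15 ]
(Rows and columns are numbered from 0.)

r1 -> 1/5·r1
  [  1  -1/5  13/5 ]
  [ 11    -2    29 ]
  [ -5     0   -15 ]
r2 -> r2 − 11·r1
  [  1  -1/5  13/5 ]
  [  0   1/5   2/5 ]
  [ -5     0   -15 ]
r3 -> r3 + 5·r1
  [ 1  -1/5  13/5 ]
  [ 0   1/5   2/5 ]
  [ 0    -1    -2 ]
r2 -> 5·r2
  [ 1  -1/5  13/5 ]
  [ 0     1     2 ]
  [ 0    -1    -2 ]
r3 -> r3 + r2
  [ 1  -1/5  13/5 ]
  [ 0     1     2 ]
  [ 0     0     0 ]
r1 -> r1 + 1/5·r2
  [ 1  0  3 ]
  [ 0  1  2 ]
  [ 0  0  0 ]

3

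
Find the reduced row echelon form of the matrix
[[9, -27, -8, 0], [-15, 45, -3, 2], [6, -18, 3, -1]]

[[1, -3, 0, 0], [0, 0, 1, 0], [0, 0, 0, 1]]

R1 ← 1/9·R1
R2 ← R2 + 15·R1
R3 ← R3 − 6·R1
R2 ← -3/49·R2
R3 ← R3 − 25/3·R2
R3 ← 49·R3
R2 ← R2 + 6/49·R3
R1 ← R1 + 8/9·R2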